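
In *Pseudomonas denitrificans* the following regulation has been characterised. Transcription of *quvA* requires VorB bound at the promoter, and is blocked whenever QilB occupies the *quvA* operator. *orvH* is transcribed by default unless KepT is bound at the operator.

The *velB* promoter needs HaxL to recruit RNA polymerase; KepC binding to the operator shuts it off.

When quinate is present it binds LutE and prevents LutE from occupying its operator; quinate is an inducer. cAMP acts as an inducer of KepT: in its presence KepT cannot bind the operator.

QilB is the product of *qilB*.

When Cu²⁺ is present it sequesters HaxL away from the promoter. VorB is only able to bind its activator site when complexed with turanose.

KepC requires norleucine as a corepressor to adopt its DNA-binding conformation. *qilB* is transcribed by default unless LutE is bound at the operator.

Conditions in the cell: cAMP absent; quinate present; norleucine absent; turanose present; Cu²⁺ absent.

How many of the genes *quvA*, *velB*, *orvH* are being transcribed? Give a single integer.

Turanose is present, so VorB is active.
Quinate is present, so LutE is inactive.
With no repressor bound, *qilB* is transcribed.
So QilB is produced and active.
With repressor QilB bound, *quvA* is not transcribed.
→ *quvA* is OFF.
Cu²⁺ is absent, so HaxL is active.
Norleucine is absent, so KepC is inactive.
No repressor is bound and HaxL is active, so *velB* is transcribed.
→ *velB* is ON.
cAMP is absent, so KepT is active.
With repressor KepT bound, *orvH* is not transcribed.
→ *orvH* is OFF.
1 of the 3 genes is transcribed.

1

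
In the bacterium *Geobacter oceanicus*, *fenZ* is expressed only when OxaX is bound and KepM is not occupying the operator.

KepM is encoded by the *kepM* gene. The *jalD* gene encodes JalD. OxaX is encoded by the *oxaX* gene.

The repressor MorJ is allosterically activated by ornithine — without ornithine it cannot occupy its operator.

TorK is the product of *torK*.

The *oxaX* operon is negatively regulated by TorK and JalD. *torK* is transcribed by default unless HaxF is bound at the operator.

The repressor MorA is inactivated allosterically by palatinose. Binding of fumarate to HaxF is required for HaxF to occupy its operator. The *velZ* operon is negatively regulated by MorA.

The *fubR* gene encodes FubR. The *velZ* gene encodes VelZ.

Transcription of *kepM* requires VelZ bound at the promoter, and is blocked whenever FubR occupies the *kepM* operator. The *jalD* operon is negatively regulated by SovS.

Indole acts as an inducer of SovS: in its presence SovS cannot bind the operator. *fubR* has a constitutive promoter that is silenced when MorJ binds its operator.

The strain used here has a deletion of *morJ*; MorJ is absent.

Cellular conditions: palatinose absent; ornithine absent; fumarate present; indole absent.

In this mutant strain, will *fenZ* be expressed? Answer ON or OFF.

ON

Fumarate is present, so HaxF is active.
With repressor HaxF bound, *torK* is not transcribed.
So TorK is not produced.
Indole is absent, so SovS is active.
With repressor SovS bound, *jalD* is not transcribed.
So JalD is not produced.
With no repressor bound, *oxaX* is transcribed.
So OxaX is produced and active.
Palatinose is absent, so MorA is active.
With repressor MorA bound, *velZ* is not transcribed.
So VelZ is not produced.
MorJ is non-functional in this strain, so it has no effect.
With no repressor bound, *fubR* is transcribed.
So FubR is produced and active.
With repressor FubR bound, *kepM* is not transcribed.
So KepM is not produced.
No repressor is bound and OxaX is active, so *fenZ* is transcribed.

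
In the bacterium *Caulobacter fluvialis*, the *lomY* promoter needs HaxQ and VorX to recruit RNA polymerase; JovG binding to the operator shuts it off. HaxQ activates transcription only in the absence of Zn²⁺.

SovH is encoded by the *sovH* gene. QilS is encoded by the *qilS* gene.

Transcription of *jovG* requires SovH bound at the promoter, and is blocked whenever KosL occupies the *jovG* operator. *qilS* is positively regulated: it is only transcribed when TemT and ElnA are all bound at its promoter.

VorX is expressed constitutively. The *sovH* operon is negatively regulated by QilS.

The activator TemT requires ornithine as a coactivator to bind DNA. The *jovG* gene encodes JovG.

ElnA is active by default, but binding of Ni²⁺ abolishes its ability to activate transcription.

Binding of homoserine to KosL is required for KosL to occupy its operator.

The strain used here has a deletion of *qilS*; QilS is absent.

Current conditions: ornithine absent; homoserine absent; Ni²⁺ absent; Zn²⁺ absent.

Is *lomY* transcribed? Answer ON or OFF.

Zn²⁺ is absent, so HaxQ is active.
VorX is produced constitutively and is active.
QilS is non-functional in this strain, so it has no effect.
With no repressor bound, *sovH* is transcribed.
So SovH is produced and active.
Homoserine is absent, so KosL is inactive.
No repressor is bound and SovH is active, so *jovG* is transcribed.
So JovG is produced and active.
With repressor JovG bound, *lomY* is not transcribed.

OFF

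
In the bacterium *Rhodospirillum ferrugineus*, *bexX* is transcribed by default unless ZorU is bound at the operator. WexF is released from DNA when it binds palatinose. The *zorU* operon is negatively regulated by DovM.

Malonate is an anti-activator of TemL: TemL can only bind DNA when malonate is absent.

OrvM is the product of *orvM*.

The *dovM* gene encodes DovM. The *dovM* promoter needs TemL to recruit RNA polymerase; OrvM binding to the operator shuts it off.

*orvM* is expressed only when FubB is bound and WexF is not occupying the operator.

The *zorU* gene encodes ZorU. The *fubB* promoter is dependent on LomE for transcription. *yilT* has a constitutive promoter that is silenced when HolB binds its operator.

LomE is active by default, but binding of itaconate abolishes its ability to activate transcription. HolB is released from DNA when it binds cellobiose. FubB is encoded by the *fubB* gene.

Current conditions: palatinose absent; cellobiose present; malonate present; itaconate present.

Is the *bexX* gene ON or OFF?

Itaconate is present, so LomE is inactive.
Required activator LomE is absent, so *fubB* is not transcribed.
So FubB is not produced.
Palatinose is absent, so WexF is active.
With repressor WexF bound, *orvM* is not transcribed.
So OrvM is not produced.
Malonate is present, so TemL is inactive.
Required activator TemL is absent, so *dovM* is not transcribed.
So DovM is not produced.
With no repressor bound, *zorU* is transcribed.
So ZorU is produced and active.
With repressor ZorU bound, *bexX* is not transcribed.

OFF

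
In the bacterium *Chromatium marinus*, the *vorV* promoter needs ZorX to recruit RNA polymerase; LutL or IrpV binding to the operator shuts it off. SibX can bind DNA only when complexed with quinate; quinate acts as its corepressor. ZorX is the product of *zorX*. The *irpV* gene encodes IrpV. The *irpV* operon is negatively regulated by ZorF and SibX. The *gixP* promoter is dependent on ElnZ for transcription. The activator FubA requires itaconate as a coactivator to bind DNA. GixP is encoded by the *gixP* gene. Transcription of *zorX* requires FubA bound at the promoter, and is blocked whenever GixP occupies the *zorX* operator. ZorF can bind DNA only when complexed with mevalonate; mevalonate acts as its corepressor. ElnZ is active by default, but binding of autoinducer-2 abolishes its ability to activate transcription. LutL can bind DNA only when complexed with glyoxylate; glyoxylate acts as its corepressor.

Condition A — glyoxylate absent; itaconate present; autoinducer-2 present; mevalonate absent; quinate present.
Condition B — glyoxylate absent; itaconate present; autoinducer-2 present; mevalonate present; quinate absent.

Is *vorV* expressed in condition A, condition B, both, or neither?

Condition A:
Glyoxylate is absent, so LutL is inactive.
Itaconate is present, so FubA is active.
Autoinducer-2 is present, so ElnZ is inactive.
Required activator ElnZ is absent, so *gixP* is not transcribed.
So GixP is not produced.
No repressor is bound and FubA is active, so *zorX* is transcribed.
So ZorX is produced and active.
Mevalonate is absent, so ZorF is inactive.
Quinate is present, so SibX is active.
With repressor SibX bound, *irpV* is not transcribed.
So IrpV is not produced.
No repressor is bound and ZorX is active, so *vorV* is transcribed.
→ *vorV* is ON in A.
Condition B:
Glyoxylate is absent, so LutL is inactive.
Itaconate is present, so FubA is active.
Autoinducer-2 is present, so ElnZ is inactive.
Required activator ElnZ is absent, so *gixP* is not transcribed.
So GixP is not produced.
No repressor is bound and FubA is active, so *zorX* is transcribed.
So ZorX is produced and active.
Mevalonate is present, so ZorF is active.
Quinate is absent, so SibX is inactive.
With repressor ZorF bound, *irpV* is not transcribed.
So IrpV is not produced.
No repressor is bound and ZorX is active, so *vorV* is transcribed.
→ *vorV* is ON in B.

both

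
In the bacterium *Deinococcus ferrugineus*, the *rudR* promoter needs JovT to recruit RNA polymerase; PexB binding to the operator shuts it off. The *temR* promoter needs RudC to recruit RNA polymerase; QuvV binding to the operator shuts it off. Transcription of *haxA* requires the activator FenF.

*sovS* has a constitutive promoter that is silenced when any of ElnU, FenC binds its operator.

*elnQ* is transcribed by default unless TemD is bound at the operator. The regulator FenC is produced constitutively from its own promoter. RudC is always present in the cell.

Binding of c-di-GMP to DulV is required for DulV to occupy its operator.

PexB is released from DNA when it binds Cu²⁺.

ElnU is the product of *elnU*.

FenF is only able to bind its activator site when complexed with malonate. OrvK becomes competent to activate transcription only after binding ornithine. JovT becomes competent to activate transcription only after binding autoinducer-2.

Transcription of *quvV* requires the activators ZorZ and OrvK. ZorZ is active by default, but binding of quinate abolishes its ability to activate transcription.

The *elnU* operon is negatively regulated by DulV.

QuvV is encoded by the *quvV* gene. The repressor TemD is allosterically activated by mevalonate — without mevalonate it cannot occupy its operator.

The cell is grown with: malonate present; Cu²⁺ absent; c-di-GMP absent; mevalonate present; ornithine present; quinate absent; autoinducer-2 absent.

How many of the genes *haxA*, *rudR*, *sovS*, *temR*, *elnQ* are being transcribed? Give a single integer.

1

Malonate is present, so FenF is active.
No repressor is bound and FenF is active, so *haxA* is transcribed.
→ *haxA* is ON.
Autoinducer-2 is absent, so JovT is inactive.
Cu²⁺ is absent, so PexB is active.
With repressor PexB bound, *rudR* is not transcribed.
→ *rudR* is OFF.
c-di-GMP is absent, so DulV is inactive.
With no repressor bound, *elnU* is transcribed.
So ElnU is produced and active.
FenC is produced constitutively and is active.
With repressor ElnU bound, *sovS* is not transcribed.
→ *sovS* is OFF.
RudC is produced constitutively and is active.
Quinate is absent, so ZorZ is active.
Ornithine is present, so OrvK is active.
No repressor is bound and ZorZ and OrvK are active, so *quvV* is transcribed.
So QuvV is produced and active.
With repressor QuvV bound, *temR* is not transcribed.
→ *temR* is OFF.
Mevalonate is present, so TemD is active.
With repressor TemD bound, *elnQ* is not transcribed.
→ *elnQ* is OFF.
1 of the 5 genes is transcribed.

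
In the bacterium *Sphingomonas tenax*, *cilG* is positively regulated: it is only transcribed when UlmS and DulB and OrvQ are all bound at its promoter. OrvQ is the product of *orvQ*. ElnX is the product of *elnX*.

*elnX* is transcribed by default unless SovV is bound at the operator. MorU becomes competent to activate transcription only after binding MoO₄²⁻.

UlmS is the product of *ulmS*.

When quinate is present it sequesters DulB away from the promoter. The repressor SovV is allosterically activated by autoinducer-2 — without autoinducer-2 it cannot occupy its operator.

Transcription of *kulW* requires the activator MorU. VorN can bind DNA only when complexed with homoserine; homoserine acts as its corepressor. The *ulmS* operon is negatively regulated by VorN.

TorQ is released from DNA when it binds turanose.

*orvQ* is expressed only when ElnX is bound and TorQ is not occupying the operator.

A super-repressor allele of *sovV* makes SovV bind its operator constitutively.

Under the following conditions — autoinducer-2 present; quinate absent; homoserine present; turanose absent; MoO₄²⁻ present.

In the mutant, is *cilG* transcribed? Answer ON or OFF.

OFF

Homoserine is present, so VorN is active.
With repressor VorN bound, *ulmS* is not transcribed.
So UlmS is not produced.
Quinate is absent, so DulB is active.
Turanose is absent, so TorQ is active.
SovV is constitutively active in this strain.
With repressor SovV bound, *elnX* is not transcribed.
So ElnX is not produced.
With repressor TorQ bound, *orvQ* is not transcribed.
So OrvQ is not produced.
Required activator UlmS is absent, so *cilG* is not transcribed.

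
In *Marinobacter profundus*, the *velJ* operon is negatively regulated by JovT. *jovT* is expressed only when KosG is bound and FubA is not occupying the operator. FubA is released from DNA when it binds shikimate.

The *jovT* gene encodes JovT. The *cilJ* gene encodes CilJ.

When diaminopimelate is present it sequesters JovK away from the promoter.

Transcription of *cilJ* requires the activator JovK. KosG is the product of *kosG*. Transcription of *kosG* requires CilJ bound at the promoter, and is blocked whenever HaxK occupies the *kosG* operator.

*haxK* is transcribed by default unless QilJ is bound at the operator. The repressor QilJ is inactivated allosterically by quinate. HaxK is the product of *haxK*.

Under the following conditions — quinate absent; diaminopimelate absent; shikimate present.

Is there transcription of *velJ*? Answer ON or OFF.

OFF

Diaminopimelate is absent, so JovK is active.
No repressor is bound and JovK is active, so *cilJ* is transcribed.
So CilJ is produced and active.
Quinate is absent, so QilJ is active.
With repressor QilJ bound, *haxK* is not transcribed.
So HaxK is not produced.
No repressor is bound and CilJ is active, so *kosG* is transcribed.
So KosG is produced and active.
Shikimate is present, so FubA is inactive.
No repressor is bound and KosG is active, so *jovT* is transcribed.
So JovT is produced and active.
With repressor JovT bound, *velJ* is not transcribed.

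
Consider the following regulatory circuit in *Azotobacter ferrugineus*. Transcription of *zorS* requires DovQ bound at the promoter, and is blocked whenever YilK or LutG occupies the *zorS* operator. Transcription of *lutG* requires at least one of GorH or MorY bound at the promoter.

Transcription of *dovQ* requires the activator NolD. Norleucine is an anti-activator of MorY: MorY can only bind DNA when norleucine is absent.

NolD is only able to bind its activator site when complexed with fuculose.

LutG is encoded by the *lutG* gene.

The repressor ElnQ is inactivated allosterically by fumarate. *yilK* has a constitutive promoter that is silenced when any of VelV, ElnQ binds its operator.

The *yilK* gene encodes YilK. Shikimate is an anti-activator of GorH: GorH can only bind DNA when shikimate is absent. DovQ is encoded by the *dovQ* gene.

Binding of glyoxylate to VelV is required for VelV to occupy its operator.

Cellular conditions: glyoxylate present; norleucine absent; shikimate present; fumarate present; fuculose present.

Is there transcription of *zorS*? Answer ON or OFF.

OFF

Glyoxylate is present, so VelV is active.
Fumarate is present, so ElnQ is inactive.
With repressor VelV bound, *yilK* is not transcribed.
So YilK is not produced.
Shikimate is present, so GorH is inactive.
Norleucine is absent, so MorY is active.
Activator MorY is present, so *lutG* is transcribed.
So LutG is produced and active.
Fuculose is present, so NolD is active.
No repressor is bound and NolD is active, so *dovQ* is transcribed.
So DovQ is produced and active.
With repressor LutG bound, *zorS* is not transcribed.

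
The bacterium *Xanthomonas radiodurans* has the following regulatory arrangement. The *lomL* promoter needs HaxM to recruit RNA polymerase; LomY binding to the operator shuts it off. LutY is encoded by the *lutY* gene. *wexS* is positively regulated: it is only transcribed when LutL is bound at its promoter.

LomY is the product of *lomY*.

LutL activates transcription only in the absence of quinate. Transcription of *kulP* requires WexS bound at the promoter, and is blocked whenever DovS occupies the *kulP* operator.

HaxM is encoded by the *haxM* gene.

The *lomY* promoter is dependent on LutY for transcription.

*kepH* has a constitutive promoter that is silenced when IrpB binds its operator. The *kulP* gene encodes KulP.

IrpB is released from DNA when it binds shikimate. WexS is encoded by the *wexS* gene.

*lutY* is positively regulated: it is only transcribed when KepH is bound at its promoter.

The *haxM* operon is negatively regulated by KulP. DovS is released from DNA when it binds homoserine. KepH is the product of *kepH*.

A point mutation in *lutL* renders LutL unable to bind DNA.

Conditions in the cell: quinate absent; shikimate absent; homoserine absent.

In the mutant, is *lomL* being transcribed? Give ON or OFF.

LutL is non-functional in this strain, so it has no effect.
Required activator LutL is absent, so *wexS* is not transcribed.
So WexS is not produced.
Homoserine is absent, so DovS is active.
With repressor DovS bound, *kulP* is not transcribed.
So KulP is not produced.
With no repressor bound, *haxM* is transcribed.
So HaxM is produced and active.
Shikimate is absent, so IrpB is active.
With repressor IrpB bound, *kepH* is not transcribed.
So KepH is not produced.
Required activator KepH is absent, so *lutY* is not transcribed.
So LutY is not produced.
Required activator LutY is absent, so *lomY* is not transcribed.
So LomY is not produced.
No repressor is bound and HaxM is active, so *lomL* is transcribed.

ON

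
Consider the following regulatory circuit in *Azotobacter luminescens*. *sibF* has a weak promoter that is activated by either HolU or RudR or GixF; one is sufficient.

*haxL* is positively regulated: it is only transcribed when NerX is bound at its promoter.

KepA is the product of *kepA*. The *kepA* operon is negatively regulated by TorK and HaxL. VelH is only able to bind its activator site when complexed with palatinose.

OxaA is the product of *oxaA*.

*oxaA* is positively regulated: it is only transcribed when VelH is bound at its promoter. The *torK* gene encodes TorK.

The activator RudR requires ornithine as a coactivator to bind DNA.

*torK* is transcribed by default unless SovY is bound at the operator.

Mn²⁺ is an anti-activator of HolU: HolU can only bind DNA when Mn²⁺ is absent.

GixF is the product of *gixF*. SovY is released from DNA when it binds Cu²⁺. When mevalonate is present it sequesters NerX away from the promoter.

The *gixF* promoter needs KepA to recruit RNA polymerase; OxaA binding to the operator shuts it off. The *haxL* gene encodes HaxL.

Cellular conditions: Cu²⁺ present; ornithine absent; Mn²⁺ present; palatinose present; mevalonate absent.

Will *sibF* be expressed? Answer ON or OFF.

OFF

Mn²⁺ is present, so HolU is inactive.
Ornithine is absent, so RudR is inactive.
Cu²⁺ is present, so SovY is inactive.
With no repressor bound, *torK* is transcribed.
So TorK is produced and active.
Mevalonate is absent, so NerX is active.
No repressor is bound and NerX is active, so *haxL* is transcribed.
So HaxL is produced and active.
With repressor TorK bound, *kepA* is not transcribed.
So KepA is not produced.
Palatinose is present, so VelH is active.
No repressor is bound and VelH is active, so *oxaA* is transcribed.
So OxaA is produced and active.
With repressor OxaA bound, *gixF* is not transcribed.
So GixF is not produced.
No activator is available at the *sibF* promoter, so *sibF* is not transcribed.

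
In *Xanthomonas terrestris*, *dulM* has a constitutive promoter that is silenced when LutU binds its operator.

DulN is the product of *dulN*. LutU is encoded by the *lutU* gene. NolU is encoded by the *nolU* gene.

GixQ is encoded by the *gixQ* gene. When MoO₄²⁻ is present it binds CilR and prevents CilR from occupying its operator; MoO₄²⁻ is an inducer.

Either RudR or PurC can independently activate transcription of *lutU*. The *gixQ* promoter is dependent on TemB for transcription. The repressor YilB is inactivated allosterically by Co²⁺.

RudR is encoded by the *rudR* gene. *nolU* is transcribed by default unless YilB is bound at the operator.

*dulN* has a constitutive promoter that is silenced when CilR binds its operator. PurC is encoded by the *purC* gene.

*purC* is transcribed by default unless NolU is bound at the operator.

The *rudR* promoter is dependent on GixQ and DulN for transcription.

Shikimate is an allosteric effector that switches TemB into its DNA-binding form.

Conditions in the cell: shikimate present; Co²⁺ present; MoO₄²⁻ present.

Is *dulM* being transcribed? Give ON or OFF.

Shikimate is present, so TemB is active.
No repressor is bound and TemB is active, so *gixQ* is transcribed.
So GixQ is produced and active.
MoO₄²⁻ is present, so CilR is inactive.
With no repressor bound, *dulN* is transcribed.
So DulN is produced and active.
No repressor is bound and GixQ and DulN are active, so *rudR* is transcribed.
So RudR is produced and active.
Co²⁺ is present, so YilB is inactive.
With no repressor bound, *nolU* is transcribed.
So NolU is produced and active.
With repressor NolU bound, *purC* is not transcribed.
So PurC is not produced.
Activator RudR is present, so *lutU* is transcribed.
So LutU is produced and active.
With repressor LutU bound, *dulM* is not transcribed.

OFF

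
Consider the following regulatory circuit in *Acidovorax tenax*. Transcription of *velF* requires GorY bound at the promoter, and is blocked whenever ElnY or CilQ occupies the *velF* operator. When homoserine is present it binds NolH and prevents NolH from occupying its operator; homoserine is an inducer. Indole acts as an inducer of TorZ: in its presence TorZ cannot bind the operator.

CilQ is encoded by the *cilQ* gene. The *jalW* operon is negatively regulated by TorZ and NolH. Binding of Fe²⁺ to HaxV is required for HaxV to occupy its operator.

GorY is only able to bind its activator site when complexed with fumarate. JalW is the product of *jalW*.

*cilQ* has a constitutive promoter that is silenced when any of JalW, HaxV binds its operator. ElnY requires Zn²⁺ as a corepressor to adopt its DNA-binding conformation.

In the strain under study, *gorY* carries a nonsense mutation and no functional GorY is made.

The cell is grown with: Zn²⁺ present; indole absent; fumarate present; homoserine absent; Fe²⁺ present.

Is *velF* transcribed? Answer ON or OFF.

Zn²⁺ is present, so ElnY is active.
Indole is absent, so TorZ is active.
Homoserine is absent, so NolH is active.
With repressor TorZ bound, *jalW* is not transcribed.
So JalW is not produced.
Fe²⁺ is present, so HaxV is active.
With repressor HaxV bound, *cilQ* is not transcribed.
So CilQ is not produced.
GorY is non-functional in this strain, so it has no effect.
With repressor ElnY bound, *velF* is not transcribed.

OFF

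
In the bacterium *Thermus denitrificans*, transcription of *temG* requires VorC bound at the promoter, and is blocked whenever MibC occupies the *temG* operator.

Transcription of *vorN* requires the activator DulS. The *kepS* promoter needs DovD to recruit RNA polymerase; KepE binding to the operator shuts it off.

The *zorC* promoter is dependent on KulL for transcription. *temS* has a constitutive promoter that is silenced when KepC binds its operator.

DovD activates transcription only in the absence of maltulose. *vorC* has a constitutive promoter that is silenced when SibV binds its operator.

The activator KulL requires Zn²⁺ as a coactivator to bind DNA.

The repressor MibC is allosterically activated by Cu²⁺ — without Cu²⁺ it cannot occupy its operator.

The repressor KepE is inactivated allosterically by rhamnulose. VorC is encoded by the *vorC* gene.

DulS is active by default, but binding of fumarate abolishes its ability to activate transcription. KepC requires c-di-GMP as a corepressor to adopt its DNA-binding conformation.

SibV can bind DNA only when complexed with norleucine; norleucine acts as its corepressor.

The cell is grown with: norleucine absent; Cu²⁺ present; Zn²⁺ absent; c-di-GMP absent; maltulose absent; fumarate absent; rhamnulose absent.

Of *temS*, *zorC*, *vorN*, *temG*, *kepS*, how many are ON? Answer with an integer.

2

c-di-GMP is absent, so KepC is inactive.
With no repressor bound, *temS* is transcribed.
→ *temS* is ON.
Zn²⁺ is absent, so KulL is inactive.
Required activator KulL is absent, so *zorC* is not transcribed.
→ *zorC* is OFF.
Fumarate is absent, so DulS is active.
No repressor is bound and DulS is active, so *vorN* is transcribed.
→ *vorN* is ON.
Norleucine is absent, so SibV is inactive.
With no repressor bound, *vorC* is transcribed.
So VorC is produced and active.
Cu²⁺ is present, so MibC is active.
With repressor MibC bound, *temG* is not transcribed.
→ *temG* is OFF.
Maltulose is absent, so DovD is active.
Rhamnulose is absent, so KepE is active.
With repressor KepE bound, *kepS* is not transcribed.
→ *kepS* is OFF.
2 of the 5 genes are transcribed.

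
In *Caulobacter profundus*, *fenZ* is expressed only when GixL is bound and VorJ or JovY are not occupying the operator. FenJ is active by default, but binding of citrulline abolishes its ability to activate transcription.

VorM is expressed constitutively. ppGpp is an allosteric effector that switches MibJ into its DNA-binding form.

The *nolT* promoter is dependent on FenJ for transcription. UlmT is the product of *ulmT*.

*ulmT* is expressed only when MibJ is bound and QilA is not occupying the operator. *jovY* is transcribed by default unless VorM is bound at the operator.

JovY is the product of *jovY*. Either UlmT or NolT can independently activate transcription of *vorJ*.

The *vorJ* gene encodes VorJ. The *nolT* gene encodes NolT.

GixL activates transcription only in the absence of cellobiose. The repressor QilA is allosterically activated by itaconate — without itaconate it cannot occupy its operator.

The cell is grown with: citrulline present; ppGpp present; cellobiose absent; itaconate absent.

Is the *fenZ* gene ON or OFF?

OFF

Itaconate is absent, so QilA is inactive.
ppGpp is present, so MibJ is active.
No repressor is bound and MibJ is active, so *ulmT* is transcribed.
So UlmT is produced and active.
Citrulline is present, so FenJ is inactive.
Required activator FenJ is absent, so *nolT* is not transcribed.
So NolT is not produced.
Activator UlmT is present, so *vorJ* is transcribed.
So VorJ is produced and active.
Cellobiose is absent, so GixL is active.
VorM is produced constitutively and is active.
With repressor VorM bound, *jovY* is not transcribed.
So JovY is not produced.
With repressor VorJ bound, *fenZ* is not transcribed.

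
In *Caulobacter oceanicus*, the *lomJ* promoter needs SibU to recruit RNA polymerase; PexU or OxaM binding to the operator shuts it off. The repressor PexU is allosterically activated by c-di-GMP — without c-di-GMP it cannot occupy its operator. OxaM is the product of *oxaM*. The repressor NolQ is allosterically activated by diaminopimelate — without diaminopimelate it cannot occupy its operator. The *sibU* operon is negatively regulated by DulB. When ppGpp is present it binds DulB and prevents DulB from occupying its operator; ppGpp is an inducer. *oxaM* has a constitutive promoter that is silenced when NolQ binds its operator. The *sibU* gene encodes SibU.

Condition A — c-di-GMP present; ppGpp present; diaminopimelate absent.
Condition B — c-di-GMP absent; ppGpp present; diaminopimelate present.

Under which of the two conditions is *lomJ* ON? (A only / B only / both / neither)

B only

Condition A:
c-di-GMP is present, so PexU is active.
ppGpp is present, so DulB is inactive.
With no repressor bound, *sibU* is transcribed.
So SibU is produced and active.
Diaminopimelate is absent, so NolQ is inactive.
With no repressor bound, *oxaM* is transcribed.
So OxaM is produced and active.
With repressor PexU bound, *lomJ* is not transcribed.
→ *lomJ* is OFF in A.
Condition B:
c-di-GMP is absent, so PexU is inactive.
ppGpp is present, so DulB is inactive.
With no repressor bound, *sibU* is transcribed.
So SibU is produced and active.
Diaminopimelate is present, so NolQ is active.
With repressor NolQ bound, *oxaM* is not transcribed.
So OxaM is not produced.
No repressor is bound and SibU is active, so *lomJ* is transcribed.
→ *lomJ* is ON in B.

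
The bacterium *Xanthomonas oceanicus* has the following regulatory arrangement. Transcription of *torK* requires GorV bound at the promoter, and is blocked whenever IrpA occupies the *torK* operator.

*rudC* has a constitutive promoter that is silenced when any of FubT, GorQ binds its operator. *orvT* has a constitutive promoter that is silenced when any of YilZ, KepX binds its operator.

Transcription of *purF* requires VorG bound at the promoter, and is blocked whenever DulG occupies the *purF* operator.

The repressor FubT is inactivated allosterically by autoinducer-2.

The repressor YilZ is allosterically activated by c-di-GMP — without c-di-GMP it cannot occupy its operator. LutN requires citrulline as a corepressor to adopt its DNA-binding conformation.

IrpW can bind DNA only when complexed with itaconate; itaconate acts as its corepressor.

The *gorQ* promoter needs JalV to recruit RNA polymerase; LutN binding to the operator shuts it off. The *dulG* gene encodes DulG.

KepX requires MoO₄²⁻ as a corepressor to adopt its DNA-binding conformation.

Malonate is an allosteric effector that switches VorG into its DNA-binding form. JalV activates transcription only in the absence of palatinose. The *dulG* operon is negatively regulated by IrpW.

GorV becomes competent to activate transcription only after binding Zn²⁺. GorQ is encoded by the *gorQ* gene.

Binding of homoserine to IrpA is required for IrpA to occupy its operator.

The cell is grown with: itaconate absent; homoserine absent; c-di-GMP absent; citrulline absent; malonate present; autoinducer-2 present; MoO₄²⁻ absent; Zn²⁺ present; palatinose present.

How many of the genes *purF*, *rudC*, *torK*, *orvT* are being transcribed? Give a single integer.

Itaconate is absent, so IrpW is inactive.
With no repressor bound, *dulG* is transcribed.
So DulG is produced and active.
Malonate is present, so VorG is active.
With repressor DulG bound, *purF* is not transcribed.
→ *purF* is OFF.
Autoinducer-2 is present, so FubT is inactive.
Palatinose is present, so JalV is inactive.
Citrulline is absent, so LutN is inactive.
Required activator JalV is absent, so *gorQ* is not transcribed.
So GorQ is not produced.
With no repressor bound, *rudC* is transcribed.
→ *rudC* is ON.
Zn²⁺ is present, so GorV is active.
Homoserine is absent, so IrpA is inactive.
No repressor is bound and GorV is active, so *torK* is transcribed.
→ *torK* is ON.
c-di-GMP is absent, so YilZ is inactive.
MoO₄²⁻ is absent, so KepX is inactive.
With no repressor bound, *orvT* is transcribed.
→ *orvT* is ON.
3 of the 4 genes are transcribed.

3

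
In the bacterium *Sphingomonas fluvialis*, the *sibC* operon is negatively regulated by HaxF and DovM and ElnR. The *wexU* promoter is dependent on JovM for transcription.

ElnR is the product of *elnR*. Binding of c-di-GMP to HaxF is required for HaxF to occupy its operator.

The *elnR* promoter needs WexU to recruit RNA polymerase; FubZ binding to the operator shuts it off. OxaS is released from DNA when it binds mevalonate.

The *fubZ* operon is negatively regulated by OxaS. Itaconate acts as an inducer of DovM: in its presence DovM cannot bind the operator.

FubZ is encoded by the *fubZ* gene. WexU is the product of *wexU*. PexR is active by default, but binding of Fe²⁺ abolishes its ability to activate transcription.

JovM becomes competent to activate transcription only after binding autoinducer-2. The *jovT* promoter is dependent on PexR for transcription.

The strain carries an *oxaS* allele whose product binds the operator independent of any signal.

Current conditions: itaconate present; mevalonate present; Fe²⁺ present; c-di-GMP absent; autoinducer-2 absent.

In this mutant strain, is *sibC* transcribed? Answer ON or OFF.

ON

c-di-GMP is absent, so HaxF is inactive.
Itaconate is present, so DovM is inactive.
OxaS is constitutively active in this strain.
With repressor OxaS bound, *fubZ* is not transcribed.
So FubZ is not produced.
Autoinducer-2 is absent, so JovM is inactive.
Required activator JovM is absent, so *wexU* is not transcribed.
So WexU is not produced.
Required activator WexU is absent, so *elnR* is not transcribed.
So ElnR is not produced.
With no repressor bound, *sibC* is transcribed.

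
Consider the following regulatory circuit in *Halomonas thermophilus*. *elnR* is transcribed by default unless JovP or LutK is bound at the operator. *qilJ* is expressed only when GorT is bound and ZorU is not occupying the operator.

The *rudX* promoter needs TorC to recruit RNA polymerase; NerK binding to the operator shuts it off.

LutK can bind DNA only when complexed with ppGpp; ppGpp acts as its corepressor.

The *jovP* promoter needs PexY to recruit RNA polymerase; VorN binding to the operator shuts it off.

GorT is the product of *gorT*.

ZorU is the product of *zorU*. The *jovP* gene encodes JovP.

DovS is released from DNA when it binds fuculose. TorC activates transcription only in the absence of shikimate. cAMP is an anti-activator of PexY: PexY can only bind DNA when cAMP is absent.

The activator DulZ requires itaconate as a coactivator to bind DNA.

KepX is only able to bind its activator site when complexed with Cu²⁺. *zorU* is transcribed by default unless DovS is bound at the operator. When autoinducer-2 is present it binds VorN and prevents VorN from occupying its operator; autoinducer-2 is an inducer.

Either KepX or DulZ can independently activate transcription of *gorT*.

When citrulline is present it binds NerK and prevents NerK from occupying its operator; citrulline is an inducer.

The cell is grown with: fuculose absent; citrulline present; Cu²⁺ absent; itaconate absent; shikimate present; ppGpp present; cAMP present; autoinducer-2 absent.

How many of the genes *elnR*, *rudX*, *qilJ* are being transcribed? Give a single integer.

cAMP is present, so PexY is inactive.
Autoinducer-2 is absent, so VorN is active.
With repressor VorN bound, *jovP* is not transcribed.
So JovP is not produced.
ppGpp is present, so LutK is active.
With repressor LutK bound, *elnR* is not transcribed.
→ *elnR* is OFF.
Citrulline is present, so NerK is inactive.
Shikimate is present, so TorC is inactive.
Required activator TorC is absent, so *rudX* is not transcribed.
→ *rudX* is OFF.
Cu²⁺ is absent, so KepX is inactive.
Itaconate is absent, so DulZ is inactive.
No activator is available at the *gorT* promoter, so *gorT* is not transcribed.
So GorT is not produced.
Fuculose is absent, so DovS is active.
With repressor DovS bound, *zorU* is not transcribed.
So ZorU is not produced.
Required activator GorT is absent, so *qilJ* is not transcribed.
→ *qilJ* is OFF.
0 of the 3 genes are transcribed.

0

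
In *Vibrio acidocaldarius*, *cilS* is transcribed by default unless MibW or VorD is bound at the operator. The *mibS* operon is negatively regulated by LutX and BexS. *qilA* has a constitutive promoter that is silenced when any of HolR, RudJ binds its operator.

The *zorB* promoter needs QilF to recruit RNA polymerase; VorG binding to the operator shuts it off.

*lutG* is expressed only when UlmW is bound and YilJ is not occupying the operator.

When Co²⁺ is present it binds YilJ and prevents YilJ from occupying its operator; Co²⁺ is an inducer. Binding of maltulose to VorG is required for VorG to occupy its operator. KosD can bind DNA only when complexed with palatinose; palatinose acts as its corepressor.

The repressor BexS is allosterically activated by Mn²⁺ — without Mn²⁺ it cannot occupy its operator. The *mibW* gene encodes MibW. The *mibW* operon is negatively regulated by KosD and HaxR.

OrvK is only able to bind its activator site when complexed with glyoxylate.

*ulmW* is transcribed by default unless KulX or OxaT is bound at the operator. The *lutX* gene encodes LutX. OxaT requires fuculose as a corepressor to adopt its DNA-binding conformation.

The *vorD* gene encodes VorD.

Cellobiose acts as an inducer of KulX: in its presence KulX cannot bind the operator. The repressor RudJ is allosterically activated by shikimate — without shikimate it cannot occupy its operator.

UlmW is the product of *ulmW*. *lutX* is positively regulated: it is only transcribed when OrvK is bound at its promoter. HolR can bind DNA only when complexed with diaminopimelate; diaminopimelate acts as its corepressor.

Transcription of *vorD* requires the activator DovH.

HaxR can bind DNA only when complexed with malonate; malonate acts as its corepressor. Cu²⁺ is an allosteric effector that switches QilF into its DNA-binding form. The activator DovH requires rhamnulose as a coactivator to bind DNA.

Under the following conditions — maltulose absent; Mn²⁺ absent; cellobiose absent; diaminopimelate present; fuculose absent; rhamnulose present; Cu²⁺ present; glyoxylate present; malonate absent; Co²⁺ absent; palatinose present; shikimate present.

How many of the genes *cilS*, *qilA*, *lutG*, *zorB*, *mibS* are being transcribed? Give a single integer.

1

Palatinose is present, so KosD is active.
Malonate is absent, so HaxR is inactive.
With repressor KosD bound, *mibW* is not transcribed.
So MibW is not produced.
Rhamnulose is present, so DovH is active.
No repressor is bound and DovH is active, so *vorD* is transcribed.
So VorD is produced and active.
With repressor VorD bound, *cilS* is not transcribed.
→ *cilS* is OFF.
Diaminopimelate is present, so HolR is active.
Shikimate is present, so RudJ is active.
With repressor HolR bound, *qilA* is not transcribed.
→ *qilA* is OFF.
Cellobiose is absent, so KulX is active.
Fuculose is absent, so OxaT is inactive.
With repressor KulX bound, *ulmW* is not transcribed.
So UlmW is not produced.
Co²⁺ is absent, so YilJ is active.
With repressor YilJ bound, *lutG* is not transcribed.
→ *lutG* is OFF.
Cu²⁺ is present, so QilF is active.
Maltulose is absent, so VorG is inactive.
No repressor is bound and QilF is active, so *zorB* is transcribed.
→ *zorB* is ON.
Glyoxylate is present, so OrvK is active.
No repressor is bound and OrvK is active, so *lutX* is transcribed.
So LutX is produced and active.
Mn²⁺ is absent, so BexS is inactive.
With repressor LutX bound, *mibS* is not transcribed.
→ *mibS* is OFF.
1 of the 5 genes is transcribed.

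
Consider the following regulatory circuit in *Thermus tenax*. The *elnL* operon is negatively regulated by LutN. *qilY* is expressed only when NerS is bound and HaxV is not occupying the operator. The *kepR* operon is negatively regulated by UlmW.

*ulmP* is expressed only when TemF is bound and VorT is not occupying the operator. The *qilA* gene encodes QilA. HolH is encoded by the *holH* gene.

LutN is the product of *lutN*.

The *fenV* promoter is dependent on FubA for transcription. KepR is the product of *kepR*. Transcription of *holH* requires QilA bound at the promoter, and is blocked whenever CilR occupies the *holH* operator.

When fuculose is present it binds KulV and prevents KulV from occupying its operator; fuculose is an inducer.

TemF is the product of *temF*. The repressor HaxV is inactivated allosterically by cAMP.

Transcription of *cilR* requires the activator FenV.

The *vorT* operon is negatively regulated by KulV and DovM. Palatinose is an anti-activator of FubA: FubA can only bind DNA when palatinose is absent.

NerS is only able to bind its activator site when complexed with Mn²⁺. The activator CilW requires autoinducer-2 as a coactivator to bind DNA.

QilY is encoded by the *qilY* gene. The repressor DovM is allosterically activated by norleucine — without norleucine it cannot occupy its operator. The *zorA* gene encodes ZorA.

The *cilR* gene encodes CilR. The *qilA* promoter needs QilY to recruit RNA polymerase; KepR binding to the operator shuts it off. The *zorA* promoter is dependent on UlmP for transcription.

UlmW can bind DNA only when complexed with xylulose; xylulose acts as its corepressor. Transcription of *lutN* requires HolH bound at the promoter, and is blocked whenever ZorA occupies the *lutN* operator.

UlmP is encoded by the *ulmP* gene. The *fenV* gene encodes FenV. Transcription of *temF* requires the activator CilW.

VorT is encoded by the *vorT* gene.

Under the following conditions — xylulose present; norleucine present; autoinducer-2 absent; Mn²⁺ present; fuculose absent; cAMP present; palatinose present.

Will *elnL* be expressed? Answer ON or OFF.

Palatinose is present, so FubA is inactive.
Required activator FubA is absent, so *fenV* is not transcribed.
So FenV is not produced.
Required activator FenV is absent, so *cilR* is not transcribed.
So CilR is not produced.
Mn²⁺ is present, so NerS is active.
cAMP is present, so HaxV is inactive.
No repressor is bound and NerS is active, so *qilY* is transcribed.
So QilY is produced and active.
Xylulose is present, so UlmW is active.
With repressor UlmW bound, *kepR* is not transcribed.
So KepR is not produced.
No repressor is bound and QilY is active, so *qilA* is transcribed.
So QilA is produced and active.
No repressor is bound and QilA is active, so *holH* is transcribed.
So HolH is produced and active.
Fuculose is absent, so KulV is active.
Norleucine is present, so DovM is active.
With repressor KulV bound, *vorT* is not transcribed.
So VorT is not produced.
Autoinducer-2 is absent, so CilW is inactive.
Required activator CilW is absent, so *temF* is not transcribed.
So TemF is not produced.
Required activator TemF is absent, so *ulmP* is not transcribed.
So UlmP is not produced.
Required activator UlmP is absent, so *zorA* is not transcribed.
So ZorA is not produced.
No repressor is bound and HolH is active, so *lutN* is transcribed.
So LutN is produced and active.
With repressor LutN bound, *elnL* is not transcribed.

OFF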